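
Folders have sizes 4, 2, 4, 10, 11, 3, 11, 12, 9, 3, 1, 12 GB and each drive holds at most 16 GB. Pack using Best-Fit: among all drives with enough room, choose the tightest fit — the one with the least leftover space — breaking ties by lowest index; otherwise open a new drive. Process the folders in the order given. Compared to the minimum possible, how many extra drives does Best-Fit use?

Best-Fit: [4,2,4] [10] [11,3] [11] [12,3,1] [9] [12] → 7 drives.
Total size 82 GB; any packing needs at least ⌈82/16⌉ = 6 drives.
An optimal packing achieves that bound: [12,4] [12,4] [11,3,2] [11,3,1] [10] [9] → 6 drives.
Excess: 7 − 6 = 1.

1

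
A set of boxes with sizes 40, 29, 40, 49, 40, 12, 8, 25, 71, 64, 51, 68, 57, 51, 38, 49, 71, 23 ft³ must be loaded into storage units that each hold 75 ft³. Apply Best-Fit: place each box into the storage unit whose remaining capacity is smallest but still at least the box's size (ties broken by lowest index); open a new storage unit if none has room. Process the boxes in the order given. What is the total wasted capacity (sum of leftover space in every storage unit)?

189

40 ft³ → storage unit 1 (remaining 35 ft³)
29 ft³ → storage unit 1 (remaining 6 ft³)
40 ft³ → storage unit 2 (remaining 35 ft³)
49 ft³ → storage unit 3 (remaining 26 ft³)
40 ft³ → storage unit 4 (remaining 35 ft³)
12 ft³ → storage unit 3 (remaining 14 ft³)
8 ft³ → storage unit 3 (remaining 6 ft³)
25 ft³ → storage unit 2 (remaining 10 ft³)
71 ft³ → storage unit 5 (remaining 4 ft³)
64 ft³ → storage unit 6 (remaining 11 ft³)
51 ft³ → storage unit 7 (remaining 24 ft³)
68 ft³ → storage unit 8 (remaining 7 ft³)
57 ft³ → storage unit 9 (remaining 18 ft³)
51 ft³ → storage unit 10 (remaining 24 ft³)
38 ft³ → storage unit 11 (remaining 37 ft³)
49 ft³ → storage unit 12 (remaining 26 ft³)
71 ft³ → storage unit 13 (remaining 4 ft³)
23 ft³ → storage unit 7 (remaining 1 ft³)
13 storage units × 75 ft³ = 975 ft³; used 786 ft³; unused 189 ft³.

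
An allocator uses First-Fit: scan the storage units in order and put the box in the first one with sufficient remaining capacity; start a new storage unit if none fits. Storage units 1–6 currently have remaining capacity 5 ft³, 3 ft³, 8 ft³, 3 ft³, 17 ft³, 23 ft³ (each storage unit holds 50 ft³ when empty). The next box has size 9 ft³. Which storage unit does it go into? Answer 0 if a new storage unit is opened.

Storage units with room: storage unit 5 (17 ft³), storage unit 6 (23 ft³).
The first with room is storage unit 5.

5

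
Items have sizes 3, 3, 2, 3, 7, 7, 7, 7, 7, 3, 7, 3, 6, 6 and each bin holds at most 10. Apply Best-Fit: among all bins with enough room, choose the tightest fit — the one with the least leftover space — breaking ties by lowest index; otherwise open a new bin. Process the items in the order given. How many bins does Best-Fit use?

9

bin 1: place 3, 7 left
bin 1: place 3, 4 left
bin 1: place 2, 2 left
bin 2: place 3, 7 left
bin 2: place 7, 0 left
bin 3: place 7, 3 left
bin 4: place 7, 3 left
bin 5: place 7, 3 left
bin 6: place 7, 3 left
bin 3: place 3, 0 left
bin 7: place 7, 3 left
bin 4: place 3, 0 left
bin 8: place 6, 4 left
bin 9: place 6, 4 left
Final bins: [3,3,2] [3,7] [7,3] [7,3] [7] [7] [7] [6] [6].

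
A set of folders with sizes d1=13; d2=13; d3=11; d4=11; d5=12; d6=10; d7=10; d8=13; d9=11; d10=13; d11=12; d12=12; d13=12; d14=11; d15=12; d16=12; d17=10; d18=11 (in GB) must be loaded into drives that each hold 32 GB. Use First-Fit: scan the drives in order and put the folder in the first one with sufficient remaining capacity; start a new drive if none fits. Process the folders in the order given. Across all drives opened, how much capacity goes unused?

Put d1 (13 GB) in drive 1; 19 GB remain.
Put d2 (13 GB) in drive 1; 6 GB remain.
Put d3 (11 GB) in drive 2; 21 GB remain.
Put d4 (11 GB) in drive 2; 10 GB remain.
Put d5 (12 GB) in drive 3; 20 GB remain.
Put d6 (10 GB) in drive 2; 0 GB remain.
Put d7 (10 GB) in drive 3; 10 GB remain.
Put d8 (13 GB) in drive 4; 19 GB remain.
Put d9 (11 GB) in drive 4; 8 GB remain.
Put d10 (13 GB) in drive 5; 19 GB remain.
Put d11 (12 GB) in drive 5; 7 GB remain.
Put d12 (12 GB) in drive 6; 20 GB remain.
Put d13 (12 GB) in drive 6; 8 GB remain.
Put d14 (11 GB) in drive 7; 21 GB remain.
Put d15 (12 GB) in drive 7; 9 GB remain.
Put d16 (12 GB) in drive 8; 20 GB remain.
Put d17 (10 GB) in drive 3; 0 GB remain.
Put d18 (11 GB) in drive 8; 9 GB remain.
8 drives × 32 GB = 256 GB; used 209 GB; unused 47 GB.

47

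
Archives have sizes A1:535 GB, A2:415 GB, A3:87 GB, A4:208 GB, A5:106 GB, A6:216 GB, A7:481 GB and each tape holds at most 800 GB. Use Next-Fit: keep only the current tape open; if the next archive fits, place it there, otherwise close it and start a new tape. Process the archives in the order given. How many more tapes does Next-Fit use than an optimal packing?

Next-Fit: [535] [415,87,208] [106,216] [481] → 4 tapes.
Total size 2048 GB; any packing needs at least ⌈2048/800⌉ = 3 tapes.
An optimal packing achieves that bound: [535,216] [481,208,106] [415,87] → 3 tapes.
Excess: 4 − 3 = 1.

1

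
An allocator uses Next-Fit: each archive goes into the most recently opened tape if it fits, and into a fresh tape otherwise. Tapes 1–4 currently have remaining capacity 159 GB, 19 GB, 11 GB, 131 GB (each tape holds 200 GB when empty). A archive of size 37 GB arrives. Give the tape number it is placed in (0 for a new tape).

4

Next-Fit only looks at tape 4, which has 131 GB free.
37 GB fits there.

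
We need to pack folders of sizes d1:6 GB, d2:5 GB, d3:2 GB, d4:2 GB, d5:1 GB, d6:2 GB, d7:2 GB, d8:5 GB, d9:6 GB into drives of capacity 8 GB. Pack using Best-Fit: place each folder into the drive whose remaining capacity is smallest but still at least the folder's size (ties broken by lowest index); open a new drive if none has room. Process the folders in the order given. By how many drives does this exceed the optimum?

Best-Fit: [6,2] [5,2,1] [2,2] [5] [6] → 5 drives.
Total size 31 GB; any packing needs at least ⌈31/8⌉ = 4 drives.
An optimal packing achieves that bound: [6,2] [6,2] [5,2,1] [5,2] → 4 drives.
Excess: 5 − 4 = 1.

1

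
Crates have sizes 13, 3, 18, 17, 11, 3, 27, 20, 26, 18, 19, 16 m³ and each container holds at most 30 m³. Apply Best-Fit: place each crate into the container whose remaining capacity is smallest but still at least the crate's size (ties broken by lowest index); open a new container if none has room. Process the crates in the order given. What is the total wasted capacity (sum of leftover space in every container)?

79

13 m³ → container 1 (remaining 17 m³)
3 m³ → container 1 (remaining 14 m³)
18 m³ → container 2 (remaining 12 m³)
17 m³ → container 3 (remaining 13 m³)
11 m³ → container 2 (remaining 1 m³)
3 m³ → container 3 (remaining 10 m³)
27 m³ → container 4 (remaining 3 m³)
20 m³ → container 5 (remaining 10 m³)
26 m³ → container 6 (remaining 4 m³)
18 m³ → container 7 (remaining 12 m³)
19 m³ → container 8 (remaining 11 m³)
16 m³ → container 9 (remaining 14 m³)
9 containers × 30 m³ = 270 m³; used 191 m³; unused 79 m³.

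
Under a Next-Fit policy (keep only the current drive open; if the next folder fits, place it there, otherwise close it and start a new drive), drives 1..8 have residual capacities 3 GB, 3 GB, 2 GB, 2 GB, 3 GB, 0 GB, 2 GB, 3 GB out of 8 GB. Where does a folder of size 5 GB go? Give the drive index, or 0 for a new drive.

Next-Fit only looks at drive 8, which has 3 GB free.
5 GB does not fit, so a new drive is opened.

0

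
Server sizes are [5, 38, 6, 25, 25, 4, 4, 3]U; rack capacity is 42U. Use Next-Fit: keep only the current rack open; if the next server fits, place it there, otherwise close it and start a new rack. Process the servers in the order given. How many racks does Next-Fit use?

4

Put 5U in rack 1; 37U remain.
Put 38U in rack 2; 4U remain.
Put 6U in rack 3; 36U remain.
Put 25U in rack 3; 11U remain.
Put 25U in rack 4; 17U remain.
Put 4U in rack 4; 13U remain.
Put 4U in rack 4; 9U remain.
Put 3U in rack 4; 6U remain.
Final racks: [5] [38] [6,25] [25,4,4,3].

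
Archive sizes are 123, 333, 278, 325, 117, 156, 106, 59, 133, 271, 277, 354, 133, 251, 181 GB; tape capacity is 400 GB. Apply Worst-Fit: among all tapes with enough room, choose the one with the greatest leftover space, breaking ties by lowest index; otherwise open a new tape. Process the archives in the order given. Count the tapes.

Put 123 GB in tape 1; 277 GB remain.
Put 333 GB in tape 2; 67 GB remain.
Put 278 GB in tape 3; 122 GB remain.
Put 325 GB in tape 4; 75 GB remain.
Put 117 GB in tape 1; 160 GB remain.
Put 156 GB in tape 1; 4 GB remain.
Put 106 GB in tape 3; 16 GB remain.
Put 59 GB in tape 4; 16 GB remain.
Put 133 GB in tape 5; 267 GB remain.
Put 271 GB in tape 6; 129 GB remain.
Put 277 GB in tape 7; 123 GB remain.
Put 354 GB in tape 8; 46 GB remain.
Put 133 GB in tape 5; 134 GB remain.
Put 251 GB in tape 9; 149 GB remain.
Put 181 GB in tape 10; 219 GB remain.
Final tapes: [123,117,156] [333] [278,106] [325,59] [133,133] [271] [277] [354] [251] [181].

10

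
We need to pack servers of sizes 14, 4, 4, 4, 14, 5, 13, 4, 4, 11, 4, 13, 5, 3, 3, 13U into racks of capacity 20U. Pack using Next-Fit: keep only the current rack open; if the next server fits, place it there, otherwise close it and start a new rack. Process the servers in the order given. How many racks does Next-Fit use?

7 racks

Put 14U in rack 1; 6U remain.
Put 4U in rack 1; 2U remain.
Put 4U in rack 2; 16U remain.
Put 4U in rack 2; 12U remain.
Put 14U in rack 3; 6U remain.
Put 5U in rack 3; 1U remain.
Put 13U in rack 4; 7U remain.
Put 4U in rack 4; 3U remain.
Put 4U in rack 5; 16U remain.
Put 11U in rack 5; 5U remain.
Put 4U in rack 5; 1U remain.
Put 13U in rack 6; 7U remain.
Put 5U in rack 6; 2U remain.
Put 3U in rack 7; 17U remain.
Put 3U in rack 7; 14U remain.
Put 13U in rack 7; 1U remain.
Final racks: [14,4] [4,4] [14,5] [13,4] [4,11,4] [13,5] [3,3,13].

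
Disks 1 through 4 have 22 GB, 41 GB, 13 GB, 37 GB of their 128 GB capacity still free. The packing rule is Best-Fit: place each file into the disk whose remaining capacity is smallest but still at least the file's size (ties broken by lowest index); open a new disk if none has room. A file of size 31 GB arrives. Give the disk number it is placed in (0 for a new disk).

4

Disks with room: disk 2 (41 GB), disk 4 (37 GB).
Tightest fit is disk 4 with 37 GB free.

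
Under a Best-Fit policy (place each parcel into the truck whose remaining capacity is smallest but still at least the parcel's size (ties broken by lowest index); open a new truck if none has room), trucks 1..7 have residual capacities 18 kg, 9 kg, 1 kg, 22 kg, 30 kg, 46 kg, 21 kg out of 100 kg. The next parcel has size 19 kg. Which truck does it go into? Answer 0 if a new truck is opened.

7

Trucks with room: truck 4 (22 kg), truck 5 (30 kg), truck 6 (46 kg), truck 7 (21 kg).
Tightest fit is truck 7 with 21 kg free.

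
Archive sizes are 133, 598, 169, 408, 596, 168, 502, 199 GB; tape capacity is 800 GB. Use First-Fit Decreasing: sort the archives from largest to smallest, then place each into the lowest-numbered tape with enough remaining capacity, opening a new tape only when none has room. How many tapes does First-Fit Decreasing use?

4 tapes

Sorted descending: 598, 596, 502, 408, 199, 169, 168, 133.
598 GB → tape 1 (remaining 202 GB)
596 GB → tape 2 (remaining 204 GB)
502 GB → tape 3 (remaining 298 GB)
408 GB → tape 4 (remaining 392 GB)
199 GB → tape 1 (remaining 3 GB)
169 GB → tape 2 (remaining 35 GB)
168 GB → tape 3 (remaining 130 GB)
133 GB → tape 4 (remaining 259 GB)
Final tapes: [598,199] [596,169] [502,168] [408,133].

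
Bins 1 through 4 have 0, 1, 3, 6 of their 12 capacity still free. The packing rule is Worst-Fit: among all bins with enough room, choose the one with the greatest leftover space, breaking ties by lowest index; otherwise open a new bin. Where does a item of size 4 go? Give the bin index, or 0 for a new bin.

4

Bins with room: bin 4 (6).
Most room is bin 4 with 6 free.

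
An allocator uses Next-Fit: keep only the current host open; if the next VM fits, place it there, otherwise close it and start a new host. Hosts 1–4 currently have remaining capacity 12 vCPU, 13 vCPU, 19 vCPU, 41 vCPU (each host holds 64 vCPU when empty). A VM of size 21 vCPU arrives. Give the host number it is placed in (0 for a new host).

4

Next-Fit only looks at host 4, which has 41 vCPU free.
21 vCPU fits there.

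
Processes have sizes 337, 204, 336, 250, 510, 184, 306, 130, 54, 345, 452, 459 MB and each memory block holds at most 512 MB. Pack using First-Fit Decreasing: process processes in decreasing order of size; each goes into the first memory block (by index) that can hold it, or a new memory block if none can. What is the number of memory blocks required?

Sorted descending: 510, 459, 452, 345, 337, 336, 306, 250, 204, 184, 130, 54.
510 MB → memory block 1 (remaining 2 MB)
459 MB → memory block 2 (remaining 53 MB)
452 MB → memory block 3 (remaining 60 MB)
345 MB → memory block 4 (remaining 167 MB)
337 MB → memory block 5 (remaining 175 MB)
336 MB → memory block 6 (remaining 176 MB)
306 MB → memory block 7 (remaining 206 MB)
250 MB → memory block 8 (remaining 262 MB)
204 MB → memory block 7 (remaining 2 MB)
184 MB → memory block 8 (remaining 78 MB)
130 MB → memory block 4 (remaining 37 MB)
54 MB → memory block 3 (remaining 6 MB)

8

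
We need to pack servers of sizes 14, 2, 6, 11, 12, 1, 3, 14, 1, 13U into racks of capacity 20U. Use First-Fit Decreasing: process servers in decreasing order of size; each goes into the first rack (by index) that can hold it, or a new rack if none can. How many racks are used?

5

Sorted descending: 14, 14, 13, 12, 11, 6, 3, 2, 1, 1.
rack 1: place 14U, 6U left
rack 2: place 14U, 6U left
rack 3: place 13U, 7U left
rack 4: place 12U, 8U left
rack 5: place 11U, 9U left
rack 1: place 6U, 0U left
rack 2: place 3U, 3U left
rack 2: place 2U, 1U left
rack 2: place 1U, 0U left
rack 3: place 1U, 6U left
Final racks: [14,6] [14,3,2,1] [13,1] [12] [11].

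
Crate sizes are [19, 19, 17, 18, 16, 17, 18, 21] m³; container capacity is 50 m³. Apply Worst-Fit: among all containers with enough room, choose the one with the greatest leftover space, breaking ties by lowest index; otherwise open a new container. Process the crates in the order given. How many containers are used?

4

container 1: place 19 m³, 31 m³ left
container 1: place 19 m³, 12 m³ left
container 2: place 17 m³, 33 m³ left
container 2: place 18 m³, 15 m³ left
container 3: place 16 m³, 34 m³ left
container 3: place 17 m³, 17 m³ left
container 4: place 18 m³, 32 m³ left
container 4: place 21 m³, 11 m³ left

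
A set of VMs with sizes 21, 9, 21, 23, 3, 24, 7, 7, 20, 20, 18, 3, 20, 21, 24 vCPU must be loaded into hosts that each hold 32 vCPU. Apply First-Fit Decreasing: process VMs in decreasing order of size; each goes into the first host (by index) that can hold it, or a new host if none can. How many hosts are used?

Sorted descending: 24, 24, 23, 21, 21, 21, 20, 20, 20, 18, 9, 7, 7, 3, 3.
24 vCPU → host 1 (remaining 8 vCPU)
24 vCPU → host 2 (remaining 8 vCPU)
23 vCPU → host 3 (remaining 9 vCPU)
21 vCPU → host 4 (remaining 11 vCPU)
21 vCPU → host 5 (remaining 11 vCPU)
21 vCPU → host 6 (remaining 11 vCPU)
20 vCPU → host 7 (remaining 12 vCPU)
20 vCPU → host 8 (remaining 12 vCPU)
20 vCPU → host 9 (remaining 12 vCPU)
18 vCPU → host 10 (remaining 14 vCPU)
9 vCPU → host 3 (remaining 0 vCPU)
7 vCPU → host 1 (remaining 1 vCPU)
7 vCPU → host 2 (remaining 1 vCPU)
3 vCPU → host 4 (remaining 8 vCPU)
3 vCPU → host 4 (remaining 5 vCPU)
Final hosts: [24,7] [24,7] [23,9] [21,3,3] [21] [21] [20] [20] [20] [18].

10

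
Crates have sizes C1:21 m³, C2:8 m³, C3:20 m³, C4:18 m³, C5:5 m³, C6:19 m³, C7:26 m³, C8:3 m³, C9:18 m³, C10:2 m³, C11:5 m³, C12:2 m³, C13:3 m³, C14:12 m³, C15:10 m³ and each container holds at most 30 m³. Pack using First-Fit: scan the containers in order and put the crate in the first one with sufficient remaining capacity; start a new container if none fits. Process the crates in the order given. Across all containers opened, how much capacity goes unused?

8

Put C1 (21 m³) in container 1; 9 m³ remain.
Put C2 (8 m³) in container 1; 1 m³ remain.
Put C3 (20 m³) in container 2; 10 m³ remain.
Put C4 (18 m³) in container 3; 12 m³ remain.
Put C5 (5 m³) in container 2; 5 m³ remain.
Put C6 (19 m³) in container 4; 11 m³ remain.
Put C7 (26 m³) in container 5; 4 m³ remain.
Put C8 (3 m³) in container 2; 2 m³ remain.
Put C9 (18 m³) in container 6; 12 m³ remain.
Put C10 (2 m³) in container 2; 0 m³ remain.
Put C11 (5 m³) in container 3; 7 m³ remain.
Put C12 (2 m³) in container 3; 5 m³ remain.
Put C13 (3 m³) in container 3; 2 m³ remain.
Put C14 (12 m³) in container 6; 0 m³ remain.
Put C15 (10 m³) in container 4; 1 m³ remain.
6 containers × 30 m³ = 180 m³; used 172 m³; unused 8 m³.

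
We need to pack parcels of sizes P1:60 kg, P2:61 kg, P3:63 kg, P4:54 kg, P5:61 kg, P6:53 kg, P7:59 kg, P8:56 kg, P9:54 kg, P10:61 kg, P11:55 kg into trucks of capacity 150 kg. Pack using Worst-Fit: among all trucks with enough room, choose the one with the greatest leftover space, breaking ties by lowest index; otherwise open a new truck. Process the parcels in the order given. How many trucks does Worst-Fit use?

6

Put P1 (60 kg) in truck 1; 90 kg remain.
Put P2 (61 kg) in truck 1; 29 kg remain.
Put P3 (63 kg) in truck 2; 87 kg remain.
Put P4 (54 kg) in truck 2; 33 kg remain.
Put P5 (61 kg) in truck 3; 89 kg remain.
Put P6 (53 kg) in truck 3; 36 kg remain.
Put P7 (59 kg) in truck 4; 91 kg remain.
Put P8 (56 kg) in truck 4; 35 kg remain.
Put P9 (54 kg) in truck 5; 96 kg remain.
Put P10 (61 kg) in truck 5; 35 kg remain.
Put P11 (55 kg) in truck 6; 95 kg remain.
Final trucks: [60,61] [63,54] [61,53] [59,56] [54,61] [55].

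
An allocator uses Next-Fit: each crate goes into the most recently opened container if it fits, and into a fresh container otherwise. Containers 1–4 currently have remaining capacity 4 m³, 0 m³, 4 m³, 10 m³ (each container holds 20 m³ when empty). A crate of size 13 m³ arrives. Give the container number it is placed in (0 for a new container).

0

Next-Fit only looks at container 4, which has 10 m³ free.
13 m³ does not fit, so a new container is opened.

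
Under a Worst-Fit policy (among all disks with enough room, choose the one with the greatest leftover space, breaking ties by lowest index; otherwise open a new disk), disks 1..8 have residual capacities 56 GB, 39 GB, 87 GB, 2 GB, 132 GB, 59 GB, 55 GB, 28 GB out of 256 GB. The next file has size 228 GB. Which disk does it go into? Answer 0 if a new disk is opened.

0

No disk has ≥ 228 GB free, so a new disk is opened.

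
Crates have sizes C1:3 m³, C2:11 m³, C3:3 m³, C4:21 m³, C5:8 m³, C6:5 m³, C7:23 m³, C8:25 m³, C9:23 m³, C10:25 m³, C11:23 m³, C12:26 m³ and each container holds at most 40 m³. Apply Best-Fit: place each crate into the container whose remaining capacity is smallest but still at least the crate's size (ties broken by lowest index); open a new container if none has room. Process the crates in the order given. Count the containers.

7 containers

container 1: place C1 (3 m³), 37 m³ left
container 1: place C2 (11 m³), 26 m³ left
container 1: place C3 (3 m³), 23 m³ left
container 1: place C4 (21 m³), 2 m³ left
container 2: place C5 (8 m³), 32 m³ left
container 2: place C6 (5 m³), 27 m³ left
container 2: place C7 (23 m³), 4 m³ left
container 3: place C8 (25 m³), 15 m³ left
container 4: place C9 (23 m³), 17 m³ left
container 5: place C10 (25 m³), 15 m³ left
container 6: place C11 (23 m³), 17 m³ left
container 7: place C12 (26 m³), 14 m³ left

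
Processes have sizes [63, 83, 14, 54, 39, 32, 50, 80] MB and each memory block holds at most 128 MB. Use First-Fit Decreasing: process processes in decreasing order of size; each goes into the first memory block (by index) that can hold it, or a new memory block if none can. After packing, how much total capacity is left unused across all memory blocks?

97

Sorted descending: 83, 80, 63, 54, 50, 39, 32, 14.
Put 83 MB in memory block 1; 45 MB remain.
Put 80 MB in memory block 2; 48 MB remain.
Put 63 MB in memory block 3; 65 MB remain.
Put 54 MB in memory block 3; 11 MB remain.
Put 50 MB in memory block 4; 78 MB remain.
Put 39 MB in memory block 1; 6 MB remain.
Put 32 MB in memory block 2; 16 MB remain.
Put 14 MB in memory block 2; 2 MB remain.
4 memory blocks × 128 MB = 512 MB; used 415 MB; unused 97 MB.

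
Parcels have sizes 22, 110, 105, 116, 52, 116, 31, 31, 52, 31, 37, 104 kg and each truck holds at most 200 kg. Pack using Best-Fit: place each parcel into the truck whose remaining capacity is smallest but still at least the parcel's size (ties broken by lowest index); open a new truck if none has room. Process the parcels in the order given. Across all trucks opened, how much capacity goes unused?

193

truck 1: place 22 kg, 178 kg left
truck 1: place 110 kg, 68 kg left
truck 2: place 105 kg, 95 kg left
truck 3: place 116 kg, 84 kg left
truck 1: place 52 kg, 16 kg left
truck 4: place 116 kg, 84 kg left
truck 3: place 31 kg, 53 kg left
truck 3: place 31 kg, 22 kg left
truck 4: place 52 kg, 32 kg left
truck 4: place 31 kg, 1 kg left
truck 2: place 37 kg, 58 kg left
truck 5: place 104 kg, 96 kg left
5 trucks × 200 kg = 1000 kg; used 807 kg; unused 193 kg.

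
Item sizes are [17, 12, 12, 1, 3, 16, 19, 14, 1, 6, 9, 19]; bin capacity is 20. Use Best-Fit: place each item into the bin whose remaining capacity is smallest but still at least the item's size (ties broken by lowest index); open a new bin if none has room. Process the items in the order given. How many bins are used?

8 bins

bin 1: place 17, 3 left
bin 2: place 12, 8 left
bin 3: place 12, 8 left
bin 1: place 1, 2 left
bin 2: place 3, 5 left
bin 4: place 16, 4 left
bin 5: place 19, 1 left
bin 6: place 14, 6 left
bin 5: place 1, 0 left
bin 6: place 6, 0 left
bin 7: place 9, 11 left
bin 8: place 19, 1 left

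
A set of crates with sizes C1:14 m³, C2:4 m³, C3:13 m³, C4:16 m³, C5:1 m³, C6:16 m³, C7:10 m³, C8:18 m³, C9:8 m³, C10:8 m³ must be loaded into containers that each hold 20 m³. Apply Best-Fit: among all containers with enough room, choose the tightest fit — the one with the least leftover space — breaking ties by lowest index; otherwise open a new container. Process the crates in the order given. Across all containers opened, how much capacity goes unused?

Put C1 (14 m³) in container 1; 6 m³ remain.
Put C2 (4 m³) in container 1; 2 m³ remain.
Put C3 (13 m³) in container 2; 7 m³ remain.
Put C4 (16 m³) in container 3; 4 m³ remain.
Put C5 (1 m³) in container 1; 1 m³ remain.
Put C6 (16 m³) in container 4; 4 m³ remain.
Put C7 (10 m³) in container 5; 10 m³ remain.
Put C8 (18 m³) in container 6; 2 m³ remain.
Put C9 (8 m³) in container 5; 2 m³ remain.
Put C10 (8 m³) in container 7; 12 m³ remain.
7 containers × 20 m³ = 140 m³; used 108 m³; unused 32 m³.

32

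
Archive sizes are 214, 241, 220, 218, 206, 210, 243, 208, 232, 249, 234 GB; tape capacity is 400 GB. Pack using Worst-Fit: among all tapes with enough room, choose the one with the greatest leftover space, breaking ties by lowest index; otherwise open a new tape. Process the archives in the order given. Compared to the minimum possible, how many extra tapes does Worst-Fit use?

Worst-Fit: [214] [241] [220] [218] [206] [210] [243] [208] [232] [249] [234] → 11 tapes.
11 archives exceed 200 GB (half the capacity), and no two of those can share a tape, so at least 11 tapes are needed.
So 11 is already optimal.

0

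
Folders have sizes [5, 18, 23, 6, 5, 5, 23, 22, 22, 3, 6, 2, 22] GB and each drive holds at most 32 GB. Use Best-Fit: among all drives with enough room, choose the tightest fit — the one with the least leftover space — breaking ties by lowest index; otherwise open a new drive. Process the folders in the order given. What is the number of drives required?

5 GB → drive 1 (remaining 27 GB)
18 GB → drive 1 (remaining 9 GB)
23 GB → drive 2 (remaining 9 GB)
6 GB → drive 1 (remaining 3 GB)
5 GB → drive 2 (remaining 4 GB)
5 GB → drive 3 (remaining 27 GB)
23 GB → drive 3 (remaining 4 GB)
22 GB → drive 4 (remaining 10 GB)
22 GB → drive 5 (remaining 10 GB)
3 GB → drive 1 (remaining 0 GB)
6 GB → drive 4 (remaining 4 GB)
2 GB → drive 2 (remaining 2 GB)
22 GB → drive 6 (remaining 10 GB)
Final drives: [5,18,6,3] [23,5,2] [5,23] [22,6] [22] [22].

6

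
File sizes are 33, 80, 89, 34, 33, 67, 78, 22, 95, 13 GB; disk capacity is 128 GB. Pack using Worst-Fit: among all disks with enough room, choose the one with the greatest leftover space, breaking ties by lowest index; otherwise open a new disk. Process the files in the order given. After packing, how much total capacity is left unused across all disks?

96

33 GB → disk 1 (remaining 95 GB)
80 GB → disk 1 (remaining 15 GB)
89 GB → disk 2 (remaining 39 GB)
34 GB → disk 2 (remaining 5 GB)
33 GB → disk 3 (remaining 95 GB)
67 GB → disk 3 (remaining 28 GB)
78 GB → disk 4 (remaining 50 GB)
22 GB → disk 4 (remaining 28 GB)
95 GB → disk 5 (remaining 33 GB)
13 GB → disk 5 (remaining 20 GB)
5 disks × 128 GB = 640 GB; used 544 GB; unused 96 GB.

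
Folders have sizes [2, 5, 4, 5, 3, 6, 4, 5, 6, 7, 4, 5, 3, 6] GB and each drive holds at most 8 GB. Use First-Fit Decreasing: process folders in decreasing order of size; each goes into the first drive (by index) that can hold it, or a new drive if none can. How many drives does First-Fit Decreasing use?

10 drives

Sorted descending: 7, 6, 6, 6, 5, 5, 5, 5, 4, 4, 4, 3, 3, 2.
Put 7 GB in drive 1; 1 GB remain.
Put 6 GB in drive 2; 2 GB remain.
Put 6 GB in drive 3; 2 GB remain.
Put 6 GB in drive 4; 2 GB remain.
Put 5 GB in drive 5; 3 GB remain.
Put 5 GB in drive 6; 3 GB remain.
Put 5 GB in drive 7; 3 GB remain.
Put 5 GB in drive 8; 3 GB remain.
Put 4 GB in drive 9; 4 GB remain.
Put 4 GB in drive 9; 0 GB remain.
Put 4 GB in drive 10; 4 GB remain.
Put 3 GB in drive 5; 0 GB remain.
Put 3 GB in drive 6; 0 GB remain.
Put 2 GB in drive 2; 0 GB remain.
Final drives: [7] [6,2] [6] [6] [5,3] [5,3] [5] [5] [4,4] [4].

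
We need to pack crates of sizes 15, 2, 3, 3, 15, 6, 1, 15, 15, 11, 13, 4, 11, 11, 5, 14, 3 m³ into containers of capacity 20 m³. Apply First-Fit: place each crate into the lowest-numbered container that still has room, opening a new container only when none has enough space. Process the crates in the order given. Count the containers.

9

Put 15 m³ in container 1; 5 m³ remain.
Put 2 m³ in container 1; 3 m³ remain.
Put 3 m³ in container 1; 0 m³ remain.
Put 3 m³ in container 2; 17 m³ remain.
Put 15 m³ in container 2; 2 m³ remain.
Put 6 m³ in container 3; 14 m³ remain.
Put 1 m³ in container 2; 1 m³ remain.
Put 15 m³ in container 4; 5 m³ remain.
Put 15 m³ in container 5; 5 m³ remain.
Put 11 m³ in container 3; 3 m³ remain.
Put 13 m³ in container 6; 7 m³ remain.
Put 4 m³ in container 4; 1 m³ remain.
Put 11 m³ in container 7; 9 m³ remain.
Put 11 m³ in container 8; 9 m³ remain.
Put 5 m³ in container 5; 0 m³ remain.
Put 14 m³ in container 9; 6 m³ remain.
Put 3 m³ in container 3; 0 m³ remain.
Final containers: [15,2,3] [3,15,1] [6,11,3] [15,4] [15,5] [13] [11] [11] [14].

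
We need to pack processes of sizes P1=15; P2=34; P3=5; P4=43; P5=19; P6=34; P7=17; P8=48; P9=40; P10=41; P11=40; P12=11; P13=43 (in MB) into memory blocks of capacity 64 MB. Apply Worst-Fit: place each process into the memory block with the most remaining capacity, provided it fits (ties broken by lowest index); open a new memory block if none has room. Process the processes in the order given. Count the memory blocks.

8

P1 (15 MB) → memory block 1 (remaining 49 MB)
P2 (34 MB) → memory block 1 (remaining 15 MB)
P3 (5 MB) → memory block 1 (remaining 10 MB)
P4 (43 MB) → memory block 2 (remaining 21 MB)
P5 (19 MB) → memory block 2 (remaining 2 MB)
P6 (34 MB) → memory block 3 (remaining 30 MB)
P7 (17 MB) → memory block 3 (remaining 13 MB)
P8 (48 MB) → memory block 4 (remaining 16 MB)
P9 (40 MB) → memory block 5 (remaining 24 MB)
P10 (41 MB) → memory block 6 (remaining 23 MB)
P11 (40 MB) → memory block 7 (remaining 24 MB)
P12 (11 MB) → memory block 5 (remaining 13 MB)
P13 (43 MB) → memory block 8 (remaining 21 MB)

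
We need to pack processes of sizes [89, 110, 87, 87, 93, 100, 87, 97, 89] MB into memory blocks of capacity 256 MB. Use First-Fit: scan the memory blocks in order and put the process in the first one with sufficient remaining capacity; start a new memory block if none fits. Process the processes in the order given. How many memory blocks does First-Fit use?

5

89 MB → memory block 1 (remaining 167 MB)
110 MB → memory block 1 (remaining 57 MB)
87 MB → memory block 2 (remaining 169 MB)
87 MB → memory block 2 (remaining 82 MB)
93 MB → memory block 3 (remaining 163 MB)
100 MB → memory block 3 (remaining 63 MB)
87 MB → memory block 4 (remaining 169 MB)
97 MB → memory block 4 (remaining 72 MB)
89 MB → memory block 5 (remaining 167 MB)
Final memory blocks: [89,110] [87,87] [93,100] [87,97] [89].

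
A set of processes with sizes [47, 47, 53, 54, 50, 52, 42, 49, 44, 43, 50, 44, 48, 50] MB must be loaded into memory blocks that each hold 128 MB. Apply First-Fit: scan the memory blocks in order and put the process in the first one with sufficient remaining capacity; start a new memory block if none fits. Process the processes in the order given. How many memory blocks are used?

Put 47 MB in memory block 1; 81 MB remain.
Put 47 MB in memory block 1; 34 MB remain.
Put 53 MB in memory block 2; 75 MB remain.
Put 54 MB in memory block 2; 21 MB remain.
Put 50 MB in memory block 3; 78 MB remain.
Put 52 MB in memory block 3; 26 MB remain.
Put 42 MB in memory block 4; 86 MB remain.
Put 49 MB in memory block 4; 37 MB remain.
Put 44 MB in memory block 5; 84 MB remain.
Put 43 MB in memory block 5; 41 MB remain.
Put 50 MB in memory block 6; 78 MB remain.
Put 44 MB in memory block 6; 34 MB remain.
Put 48 MB in memory block 7; 80 MB remain.
Put 50 MB in memory block 7; 30 MB remain.
Final memory blocks: [47,47] [53,54] [50,52] [42,49] [44,43] [50,44] [48,50].

7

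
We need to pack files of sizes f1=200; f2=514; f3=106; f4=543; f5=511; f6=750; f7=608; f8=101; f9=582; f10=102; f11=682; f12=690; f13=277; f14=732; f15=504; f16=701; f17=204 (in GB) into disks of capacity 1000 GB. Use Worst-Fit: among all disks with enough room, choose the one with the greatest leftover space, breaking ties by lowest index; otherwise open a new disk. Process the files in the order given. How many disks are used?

11 disks

disk 1: place f1 (200 GB), 800 GB left
disk 1: place f2 (514 GB), 286 GB left
disk 1: place f3 (106 GB), 180 GB left
disk 2: place f4 (543 GB), 457 GB left
disk 3: place f5 (511 GB), 489 GB left
disk 4: place f6 (750 GB), 250 GB left
disk 5: place f7 (608 GB), 392 GB left
disk 3: place f8 (101 GB), 388 GB left
disk 6: place f9 (582 GB), 418 GB left
disk 2: place f10 (102 GB), 355 GB left
disk 7: place f11 (682 GB), 318 GB left
disk 8: place f12 (690 GB), 310 GB left
disk 6: place f13 (277 GB), 141 GB left
disk 9: place f14 (732 GB), 268 GB left
disk 10: place f15 (504 GB), 496 GB left
disk 11: place f16 (701 GB), 299 GB left
disk 10: place f17 (204 GB), 292 GB left
Final disks: [200,514,106] [543,102] [511,101] [750] [608] [582,277] [682] [690] [732] [504,204] [701].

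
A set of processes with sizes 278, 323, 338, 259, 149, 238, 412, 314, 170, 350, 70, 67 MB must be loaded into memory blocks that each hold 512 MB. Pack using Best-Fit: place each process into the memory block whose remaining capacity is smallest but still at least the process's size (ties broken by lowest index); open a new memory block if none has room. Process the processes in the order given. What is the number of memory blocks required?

7

278 MB → memory block 1 (remaining 234 MB)
323 MB → memory block 2 (remaining 189 MB)
338 MB → memory block 3 (remaining 174 MB)
259 MB → memory block 4 (remaining 253 MB)
149 MB → memory block 3 (remaining 25 MB)
238 MB → memory block 4 (remaining 15 MB)
412 MB → memory block 5 (remaining 100 MB)
314 MB → memory block 6 (remaining 198 MB)
170 MB → memory block 2 (remaining 19 MB)
350 MB → memory block 7 (remaining 162 MB)
70 MB → memory block 5 (remaining 30 MB)
67 MB → memory block 7 (remaining 95 MB)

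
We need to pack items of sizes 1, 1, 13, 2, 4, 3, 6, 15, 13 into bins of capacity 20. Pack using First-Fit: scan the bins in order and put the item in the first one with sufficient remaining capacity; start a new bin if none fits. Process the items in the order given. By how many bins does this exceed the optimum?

First-Fit: [1,1,13,2,3] [4,6] [15] [13] → 4 bins.
Total size 58; any packing needs at least ⌈58/20⌉ = 3 bins.
An optimal packing achieves that bound: [15,4,1] [13,6,1] [13,3,2] → 3 bins.
Excess: 4 − 3 = 1.

1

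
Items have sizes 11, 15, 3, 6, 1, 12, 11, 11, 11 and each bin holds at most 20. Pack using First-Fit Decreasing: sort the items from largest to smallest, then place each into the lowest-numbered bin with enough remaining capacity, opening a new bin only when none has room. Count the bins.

6

Sorted descending: 15, 12, 11, 11, 11, 11, 6, 3, 1.
Put 15 in bin 1; 5 remain.
Put 12 in bin 2; 8 remain.
Put 11 in bin 3; 9 remain.
Put 11 in bin 4; 9 remain.
Put 11 in bin 5; 9 remain.
Put 11 in bin 6; 9 remain.
Put 6 in bin 2; 2 remain.
Put 3 in bin 1; 2 remain.
Put 1 in bin 1; 1 remain.
Final bins: [15,3,1] [12,6] [11] [11] [11] [11].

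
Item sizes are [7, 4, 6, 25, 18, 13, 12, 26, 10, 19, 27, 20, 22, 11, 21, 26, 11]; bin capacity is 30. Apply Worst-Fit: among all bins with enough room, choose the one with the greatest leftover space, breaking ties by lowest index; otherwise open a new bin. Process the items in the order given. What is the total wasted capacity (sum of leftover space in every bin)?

52

Put 7 in bin 1; 23 remain.
Put 4 in bin 1; 19 remain.
Put 6 in bin 1; 13 remain.
Put 25 in bin 2; 5 remain.
Put 18 in bin 3; 12 remain.
Put 13 in bin 1; 0 remain.
Put 12 in bin 3; 0 remain.
Put 26 in bin 4; 4 remain.
Put 10 in bin 5; 20 remain.
Put 19 in bin 5; 1 remain.
Put 27 in bin 6; 3 remain.
Put 20 in bin 7; 10 remain.
Put 22 in bin 8; 8 remain.
Put 11 in bin 9; 19 remain.
Put 21 in bin 10; 9 remain.
Put 26 in bin 11; 4 remain.
Put 11 in bin 9; 8 remain.
11 bins × 30 = 330; used 278; unused 52.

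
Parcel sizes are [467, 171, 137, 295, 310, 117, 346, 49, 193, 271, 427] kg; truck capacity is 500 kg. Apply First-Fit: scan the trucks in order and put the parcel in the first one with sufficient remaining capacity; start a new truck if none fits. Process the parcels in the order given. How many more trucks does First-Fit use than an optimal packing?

1

First-Fit: [467] [171,137,117,49] [295,193] [310] [346] [271] [427] → 7 trucks.
Total size 2783 kg; any packing needs at least ⌈2783/500⌉ = 6 trucks.
An optimal packing achieves that bound: [467] [427,49] [346,137] [310,171] [295,193] [271,117] → 6 trucks.
Excess: 7 − 6 = 1.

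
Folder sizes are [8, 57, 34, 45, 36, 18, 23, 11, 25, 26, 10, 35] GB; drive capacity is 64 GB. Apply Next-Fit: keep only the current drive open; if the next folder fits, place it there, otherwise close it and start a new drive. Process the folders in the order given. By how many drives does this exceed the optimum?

Next-Fit: [8] [57] [34] [45] [36,18] [23,11,25] [26,10] [35] → 8 drives.
Total size 328 GB; any packing needs at least ⌈328/64⌉ = 6 drives.
An optimal packing achieves that bound: [57] [45,18] [36,26] [35,25] [34,23] [11,10,8] → 6 drives.
Excess: 8 − 6 = 2.

2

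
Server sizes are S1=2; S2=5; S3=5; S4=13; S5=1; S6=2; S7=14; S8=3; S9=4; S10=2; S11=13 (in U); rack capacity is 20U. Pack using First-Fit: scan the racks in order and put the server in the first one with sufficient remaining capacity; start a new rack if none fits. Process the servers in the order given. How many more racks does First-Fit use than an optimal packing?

First-Fit: [2,5,5,1,2,3,2] [13,4] [14] [13] → 4 racks.
Total size 64U; any packing needs at least ⌈64/20⌉ = 4 racks.
So 4 is already optimal.

0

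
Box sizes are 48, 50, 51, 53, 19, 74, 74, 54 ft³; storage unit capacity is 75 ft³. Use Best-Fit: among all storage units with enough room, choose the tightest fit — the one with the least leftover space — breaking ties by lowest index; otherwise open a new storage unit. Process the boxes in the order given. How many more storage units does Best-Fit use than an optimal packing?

0

Best-Fit: [48] [50] [51] [53,19] [74] [74] [54] → 7 storage units.
7 boxes exceed 37.5 ft³ (half the capacity), and no two of those can share a storage unit, so at least 7 storage units are needed.
So 7 is already optimal.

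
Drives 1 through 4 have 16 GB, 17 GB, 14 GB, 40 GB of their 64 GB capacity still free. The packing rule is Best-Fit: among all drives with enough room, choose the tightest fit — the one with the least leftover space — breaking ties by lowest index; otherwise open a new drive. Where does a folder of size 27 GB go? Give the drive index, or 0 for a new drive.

4

Drives with room: drive 4 (40 GB).
Tightest fit is drive 4 with 40 GB free.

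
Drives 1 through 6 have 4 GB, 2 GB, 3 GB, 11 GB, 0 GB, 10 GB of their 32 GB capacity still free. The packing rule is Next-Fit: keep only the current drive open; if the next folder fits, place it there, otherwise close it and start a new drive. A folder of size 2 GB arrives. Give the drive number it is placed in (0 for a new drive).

6

Next-Fit only looks at drive 6, which has 10 GB free.
2 GB fits there.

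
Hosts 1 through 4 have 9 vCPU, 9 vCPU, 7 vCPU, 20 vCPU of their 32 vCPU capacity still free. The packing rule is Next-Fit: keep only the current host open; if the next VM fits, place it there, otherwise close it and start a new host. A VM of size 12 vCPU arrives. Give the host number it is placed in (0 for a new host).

Next-Fit only looks at host 4, which has 20 vCPU free.
12 vCPU fits there.

4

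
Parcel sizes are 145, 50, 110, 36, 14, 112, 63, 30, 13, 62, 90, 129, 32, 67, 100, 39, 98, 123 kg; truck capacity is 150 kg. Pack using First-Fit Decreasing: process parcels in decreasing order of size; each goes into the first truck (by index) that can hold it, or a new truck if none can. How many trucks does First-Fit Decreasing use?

Sorted descending: 145, 129, 123, 112, 110, 100, 98, 90, 67, 63, 62, 50, 39, 36, 32, 30, 14, 13.
145 kg → truck 1 (remaining 5 kg)
129 kg → truck 2 (remaining 21 kg)
123 kg → truck 3 (remaining 27 kg)
112 kg → truck 4 (remaining 38 kg)
110 kg → truck 5 (remaining 40 kg)
100 kg → truck 6 (remaining 50 kg)
98 kg → truck 7 (remaining 52 kg)
90 kg → truck 8 (remaining 60 kg)
67 kg → truck 9 (remaining 83 kg)
63 kg → truck 9 (remaining 20 kg)
62 kg → truck 10 (remaining 88 kg)
50 kg → truck 6 (remaining 0 kg)
39 kg → truck 5 (remaining 1 kg)
36 kg → truck 4 (remaining 2 kg)
32 kg → truck 7 (remaining 20 kg)
30 kg → truck 8 (remaining 30 kg)
14 kg → truck 2 (remaining 7 kg)
13 kg → truck 3 (remaining 14 kg)
Final trucks: [145] [129,14] [123,13] [112,36] [110,39] [100,50] [98,32] [90,30] [67,63] [62].

10 trucks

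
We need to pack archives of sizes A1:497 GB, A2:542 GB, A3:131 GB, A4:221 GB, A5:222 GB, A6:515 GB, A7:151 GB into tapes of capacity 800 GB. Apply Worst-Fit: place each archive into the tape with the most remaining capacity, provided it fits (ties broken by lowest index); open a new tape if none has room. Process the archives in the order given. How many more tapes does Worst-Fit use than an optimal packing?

0

Worst-Fit: [497,131,151] [542,221] [222,515] → 3 tapes.
Total size 2279 GB; any packing needs at least ⌈2279/800⌉ = 3 tapes.
So 3 is already optimal.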